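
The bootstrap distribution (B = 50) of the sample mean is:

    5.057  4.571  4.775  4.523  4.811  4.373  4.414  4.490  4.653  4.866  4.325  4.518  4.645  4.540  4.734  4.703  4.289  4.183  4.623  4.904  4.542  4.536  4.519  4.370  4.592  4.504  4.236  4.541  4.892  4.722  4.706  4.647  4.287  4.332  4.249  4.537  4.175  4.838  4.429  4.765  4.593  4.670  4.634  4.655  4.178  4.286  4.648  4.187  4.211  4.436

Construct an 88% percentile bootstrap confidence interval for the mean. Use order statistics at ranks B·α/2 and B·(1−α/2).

(4.183, 4.866)

Sorted replicates: 4.175, 4.178, 4.183, 4.187, 4.211, 4.236, 4.249, 4.286, 4.287, 4.289, 4.325, 4.332, 4.370, 4.373, 4.414, 4.429, 4.436, 4.490, 4.504, 4.518, 4.519, 4.523, 4.536, 4.537, 4.540, 4.541, 4.542, 4.571, 4.592, 4.593, 4.623, 4.634, 4.645, 4.647, 4.648, 4.653, 4.655, 4.670, 4.703, 4.706, 4.722, 4.734, 4.765, 4.775, 4.811, 4.838, 4.866, 4.892, 4.904, 5.057
α = 0.12; lower rank = 50 × 0.060 = 3; upper rank = 50 × 0.940 = 47.
The 3rd smallest replicate is 4.183; the 47th is 4.866.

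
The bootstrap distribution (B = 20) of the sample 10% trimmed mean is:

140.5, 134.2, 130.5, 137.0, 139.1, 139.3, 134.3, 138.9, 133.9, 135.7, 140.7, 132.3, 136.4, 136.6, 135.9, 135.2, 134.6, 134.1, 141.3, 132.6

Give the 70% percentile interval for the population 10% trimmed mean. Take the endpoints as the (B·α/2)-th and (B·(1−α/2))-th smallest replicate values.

(132.6, 139.3)

Sorted replicates: 130.5, 132.3, 132.6, 133.9, 134.1, 134.2, 134.3, 134.6, 135.2, 135.7, 135.9, 136.4, 136.6, 137.0, 138.9, 139.1, 139.3, 140.5, 140.7, 141.3
α = 0.30; lower rank = 20 × 0.150 = 3; upper rank = 20 × 0.850 = 17.
The 3rd smallest replicate is 132.6; the 17th is 139.3.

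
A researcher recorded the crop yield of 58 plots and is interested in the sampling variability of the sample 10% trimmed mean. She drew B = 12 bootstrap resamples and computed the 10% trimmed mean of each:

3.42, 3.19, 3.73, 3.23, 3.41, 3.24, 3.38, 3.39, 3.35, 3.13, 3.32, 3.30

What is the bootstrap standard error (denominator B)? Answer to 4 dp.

Bootstrap SE is the standard deviation of the 12 replicate 10% trimmed means.
Mean of replicates: (3.42 + 3.19 + 3.73 + 3.23 + 3.41 + 3.24 + 3.38 + 3.39 + 3.35 + 3.13 + 3.32 + 3.30) / 12 = 40.09000 / 12 = 3.34083
Sum of squared deviations: (+0.07917)² + (−0.15083)² + (+0.38917)² + (−0.11083)² + (+0.06917)² + (−0.10083)² + (+0.03917)² + (+0.04917)² + (+0.00917)² + (−0.21083)² + (−0.02083)² + (−0.04083)² = 0.25829
Variance = 0.25829 / 12 = 0.02152
SE* = √0.02152

SE* = 0.1467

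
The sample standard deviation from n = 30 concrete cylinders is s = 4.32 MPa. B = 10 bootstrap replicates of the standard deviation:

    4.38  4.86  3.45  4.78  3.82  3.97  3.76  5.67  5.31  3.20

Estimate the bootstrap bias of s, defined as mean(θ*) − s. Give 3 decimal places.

bias = +0.000

mean(θ*) = (4.38 + 4.86 + 3.45 + 4.78 + 3.82 + 3.97 + 3.76 + 5.67 + 5.31 + 3.20) / 10 = 4.3200
bias = 4.3200 − 4.32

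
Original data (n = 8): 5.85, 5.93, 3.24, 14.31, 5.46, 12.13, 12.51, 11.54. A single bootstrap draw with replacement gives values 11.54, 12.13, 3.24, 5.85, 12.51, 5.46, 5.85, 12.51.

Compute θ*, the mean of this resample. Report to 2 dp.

Mean = (11.54 + 12.13 + 3.24 + 5.85 + 12.51 + 5.46 + 5.85 + 12.51) / 8 = 69.090 / 8 = 8.64

θ* = 8.64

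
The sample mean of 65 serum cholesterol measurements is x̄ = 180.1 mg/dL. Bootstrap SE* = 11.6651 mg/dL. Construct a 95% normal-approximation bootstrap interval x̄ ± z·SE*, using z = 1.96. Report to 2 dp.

(157.24, 202.96)

Margin = 1.96 × 11.6651 = 22.864
Interval: 180.1 ± 22.864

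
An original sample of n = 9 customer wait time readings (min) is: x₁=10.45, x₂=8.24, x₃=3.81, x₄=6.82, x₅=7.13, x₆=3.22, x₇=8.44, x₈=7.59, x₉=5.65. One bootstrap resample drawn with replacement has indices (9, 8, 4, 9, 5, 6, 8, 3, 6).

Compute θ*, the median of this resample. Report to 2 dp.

Resample values: 5.65, 7.59, 6.82, 5.65, 7.13, 3.22, 7.59, 3.81, 3.22.
Sorted: 3.22, 3.22, 3.81, 5.65, 5.65, 6.82, 7.13, 7.59, 7.59
Median = middle value = 5.65

θ* = 5.65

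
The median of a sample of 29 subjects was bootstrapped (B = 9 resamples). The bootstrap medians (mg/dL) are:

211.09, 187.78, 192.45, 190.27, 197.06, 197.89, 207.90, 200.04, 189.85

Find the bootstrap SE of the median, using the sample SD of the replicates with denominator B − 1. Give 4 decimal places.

Bootstrap SE is the standard deviation of the 9 replicate medians.
Mean of replicates: (211.09 + 187.78 + 192.45 + 190.27 + 197.06 + 197.89 + 207.90 + 200.04 + 189.85) / 9 = 1774.33000 / 9 = 197.14778
Sum of squared deviations: (+13.94222)² + (−9.36778)² + (−4.69778)² + (−6.87778)² + (−0.08778)² + (+0.74222)² + (+10.75222)² + (+2.89222)² + (−7.29778)² = 529.30516
Variance = 529.30516 / 8 = 66.16314
SE* = √66.16314

SE* = 8.1341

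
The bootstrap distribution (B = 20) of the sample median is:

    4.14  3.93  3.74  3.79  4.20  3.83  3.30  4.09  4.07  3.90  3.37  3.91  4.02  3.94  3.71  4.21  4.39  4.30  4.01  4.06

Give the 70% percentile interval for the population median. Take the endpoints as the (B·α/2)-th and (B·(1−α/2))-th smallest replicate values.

(3.71, 4.20)

Sorted replicates: 3.30, 3.37, 3.71, 3.74, 3.79, 3.83, 3.90, 3.91, 3.93, 3.94, 4.01, 4.02, 4.06, 4.07, 4.09, 4.14, 4.20, 4.21, 4.30, 4.39
α = 0.30; lower rank = 20 × 0.150 = 3; upper rank = 20 × 0.850 = 17.
The 3rd smallest replicate is 3.71; the 17th is 4.20.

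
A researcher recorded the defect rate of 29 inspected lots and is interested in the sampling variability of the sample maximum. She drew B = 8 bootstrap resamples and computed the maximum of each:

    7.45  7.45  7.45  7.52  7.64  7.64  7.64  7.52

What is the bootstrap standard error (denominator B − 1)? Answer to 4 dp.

SE* = 0.0887

Bootstrap SE is the standard deviation of the 8 replicate maximums.
Mean of replicates: (7.45 + 7.45 + 7.45 + 7.52 + 7.64 + 7.64 + 7.64 + 7.52) / 8 = 60.31000 / 8 = 7.53875
Sum of squared deviations: (−0.08875)² + (−0.08875)² + (−0.08875)² + (−0.01875)² + (+0.10125)² + (+0.10125)² + (+0.10125)² + (−0.01875)² = 0.05509
Variance = 0.05509 / 7 = 0.00787
SE* = √0.00787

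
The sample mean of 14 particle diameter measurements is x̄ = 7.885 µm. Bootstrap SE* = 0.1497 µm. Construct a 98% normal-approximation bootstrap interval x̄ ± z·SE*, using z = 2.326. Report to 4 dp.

(7.5368, 8.2332)

Margin = 2.326 × 0.1497 = 0.34820
Interval: 7.885 ± 0.34820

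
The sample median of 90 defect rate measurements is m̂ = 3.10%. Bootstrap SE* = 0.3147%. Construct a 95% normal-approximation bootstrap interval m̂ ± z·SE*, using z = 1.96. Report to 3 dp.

Margin = 1.96 × 0.3147 = 0.6168
Interval: 3.10 ± 0.6168

(2.483, 3.717)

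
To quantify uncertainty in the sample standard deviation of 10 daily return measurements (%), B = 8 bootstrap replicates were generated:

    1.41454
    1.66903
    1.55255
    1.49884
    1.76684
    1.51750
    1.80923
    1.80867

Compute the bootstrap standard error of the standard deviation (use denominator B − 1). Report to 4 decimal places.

SE* = 0.1543

Bootstrap SE is the standard deviation of the 8 replicate standard deviations.
Mean of replicates: (1.41454 + 1.66903 + 1.55255 + 1.49884 + 1.76684 + 1.51750 + 1.80923 + 1.80867) / 8 = 13.037200 / 8 = 1.629650
Sum of squared deviations: (−0.215110)² + (+0.039380)² + (−0.077100)² + (−0.130810)² + (+0.137190)² + (−0.112150)² + (+0.179580)² + (+0.179020)² = 0.166575
Variance = 0.166575 / 7 = 0.023796
SE* = √0.023796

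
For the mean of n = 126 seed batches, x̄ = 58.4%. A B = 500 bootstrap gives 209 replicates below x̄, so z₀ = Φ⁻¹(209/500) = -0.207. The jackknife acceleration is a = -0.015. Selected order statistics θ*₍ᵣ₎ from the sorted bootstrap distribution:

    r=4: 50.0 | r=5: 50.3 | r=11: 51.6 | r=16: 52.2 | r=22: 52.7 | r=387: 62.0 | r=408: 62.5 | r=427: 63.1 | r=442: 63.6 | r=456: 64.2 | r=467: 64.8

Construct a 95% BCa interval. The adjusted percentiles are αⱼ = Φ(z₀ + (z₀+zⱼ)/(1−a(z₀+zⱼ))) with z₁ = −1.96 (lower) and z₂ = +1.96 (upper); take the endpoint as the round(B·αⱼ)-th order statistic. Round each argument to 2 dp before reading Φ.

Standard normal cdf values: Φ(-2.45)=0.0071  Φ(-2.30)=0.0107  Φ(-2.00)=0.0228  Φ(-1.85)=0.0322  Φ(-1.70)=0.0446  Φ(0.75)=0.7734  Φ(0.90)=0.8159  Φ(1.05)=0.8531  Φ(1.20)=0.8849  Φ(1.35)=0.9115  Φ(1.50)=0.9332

(50.0, 64.8)

Lower: z₀ + z₁ = -0.207 + (-1.960) = -2.167; 1 − a(z₀+z₁) = 1 − (-0.015)(-2.167) = 0.9675; argument = -0.207 + (-2.167)/0.9675 = -2.4468 → -2.45.
α₁ = Φ(-2.45) = 0.0071; rank = round(500 × 0.0071) = 4; θ*₍4₎ = 50.0.
Upper: z₀ + z₂ = 1.753; 1 − a(z₀+z₂) = 1.0263; argument = 1.5011 → 1.50; α₂ = 0.9332; rank = 467; θ*₍467₎ = 64.8.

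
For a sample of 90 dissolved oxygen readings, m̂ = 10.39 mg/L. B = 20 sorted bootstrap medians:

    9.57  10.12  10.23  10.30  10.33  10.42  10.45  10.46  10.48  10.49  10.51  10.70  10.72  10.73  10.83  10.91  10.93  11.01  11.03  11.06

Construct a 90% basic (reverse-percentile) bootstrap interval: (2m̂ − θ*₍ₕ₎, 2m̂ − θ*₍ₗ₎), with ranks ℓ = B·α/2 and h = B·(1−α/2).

Percentile endpoints at ranks 1 and 19: θ*₍1₎ = 9.57, θ*₍19₎ = 11.03.
Basic interval reflects these around m̂:
  lower = 2 × 10.39 − 11.03 = 9.75
  upper = 2 × 10.39 − 9.57 = 11.21

(9.75, 11.21)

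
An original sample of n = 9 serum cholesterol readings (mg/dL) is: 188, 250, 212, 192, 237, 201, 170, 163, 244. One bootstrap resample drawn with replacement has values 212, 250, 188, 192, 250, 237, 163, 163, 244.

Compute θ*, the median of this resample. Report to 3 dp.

θ* = 212.000

Sorted: 163, 163, 188, 192, 212, 237, 244, 250, 250
Median = middle value = 212.000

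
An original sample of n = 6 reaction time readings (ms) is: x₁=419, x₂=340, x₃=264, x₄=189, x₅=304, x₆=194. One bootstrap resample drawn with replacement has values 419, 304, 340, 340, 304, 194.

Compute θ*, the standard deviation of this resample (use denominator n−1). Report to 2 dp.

θ* = 73.39

Mean = 316.8333; sum of squared deviations = 26928.8333
s² = 26928.8333 / 5 = 5385.7667
s = √5385.7667 = 73.39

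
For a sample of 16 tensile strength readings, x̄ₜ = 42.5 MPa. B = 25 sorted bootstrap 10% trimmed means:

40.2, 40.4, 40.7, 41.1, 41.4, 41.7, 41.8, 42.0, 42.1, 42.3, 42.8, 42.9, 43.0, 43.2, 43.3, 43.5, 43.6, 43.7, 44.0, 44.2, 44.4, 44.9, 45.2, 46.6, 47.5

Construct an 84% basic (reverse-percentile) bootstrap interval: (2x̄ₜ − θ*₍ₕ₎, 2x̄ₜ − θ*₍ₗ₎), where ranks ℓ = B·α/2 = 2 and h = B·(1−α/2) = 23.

(39.8, 44.6)

Percentile endpoints at ranks 2 and 23: θ*₍2₎ = 40.4, θ*₍23₎ = 45.2.
Basic interval reflects these around x̄ₜ:
  lower = 2 × 42.5 − 45.2 = 39.8
  upper = 2 × 42.5 − 40.4 = 44.6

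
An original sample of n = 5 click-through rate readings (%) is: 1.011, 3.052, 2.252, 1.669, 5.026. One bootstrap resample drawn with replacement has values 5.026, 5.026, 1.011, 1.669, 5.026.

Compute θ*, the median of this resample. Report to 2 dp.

Sorted: 1.011, 1.669, 5.026, 5.026, 5.026
Median = middle value = 5.03

θ* = 5.03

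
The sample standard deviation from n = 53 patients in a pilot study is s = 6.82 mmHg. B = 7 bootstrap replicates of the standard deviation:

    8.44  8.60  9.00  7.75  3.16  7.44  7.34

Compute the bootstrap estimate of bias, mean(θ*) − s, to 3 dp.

bias = +0.570

mean(θ*) = (8.44 + 8.60 + 9.00 + 7.75 + 3.16 + 7.44 + 7.34) / 7 = 7.3900
bias = 7.3900 − 6.82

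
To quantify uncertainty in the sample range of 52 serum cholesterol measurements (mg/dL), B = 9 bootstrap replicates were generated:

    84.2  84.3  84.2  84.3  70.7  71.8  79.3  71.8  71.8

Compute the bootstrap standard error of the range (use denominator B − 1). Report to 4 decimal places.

SE* = 6.3889

Bootstrap SE is the standard deviation of the 9 replicate ranges.
Mean of replicates: (84.2 + 84.3 + 84.2 + 84.3 + 70.7 + 71.8 + 79.3 + 71.8 + 71.8) / 9 = 702.40000 / 9 = 78.04444
Sum of squared deviations: (+6.15556)² + (+6.25556)² + (+6.15556)² + (+6.25556)² + (−7.34444)² + (−6.24444)² + (+1.25556)² + (−6.24444)² + (−6.24444)² = 326.54222
Variance = 326.54222 / 8 = 40.81778
SE* = √40.81778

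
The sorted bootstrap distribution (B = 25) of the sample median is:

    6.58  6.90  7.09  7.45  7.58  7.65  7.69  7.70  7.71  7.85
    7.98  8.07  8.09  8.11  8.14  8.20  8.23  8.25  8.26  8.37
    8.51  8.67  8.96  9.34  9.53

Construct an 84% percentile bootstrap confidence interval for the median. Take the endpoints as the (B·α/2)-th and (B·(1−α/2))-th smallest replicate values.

α = 0.16; lower rank = 25 × 0.080 = 2; upper rank = 25 × 0.920 = 23.
The 2nd smallest replicate is 6.90; the 23rd is 8.96.

(6.90, 8.96)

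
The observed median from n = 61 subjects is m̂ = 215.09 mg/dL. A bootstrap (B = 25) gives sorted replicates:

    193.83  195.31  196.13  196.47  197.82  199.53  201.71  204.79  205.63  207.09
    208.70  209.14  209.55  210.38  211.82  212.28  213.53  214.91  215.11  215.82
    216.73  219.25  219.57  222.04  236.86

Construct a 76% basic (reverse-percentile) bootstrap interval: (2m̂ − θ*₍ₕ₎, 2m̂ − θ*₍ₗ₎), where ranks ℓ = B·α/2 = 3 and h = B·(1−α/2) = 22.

Percentile endpoints at ranks 3 and 22: θ*₍3₎ = 196.13, θ*₍22₎ = 219.25.
Basic interval reflects these around m̂:
  lower = 2 × 215.09 − 219.25 = 210.93
  upper = 2 × 215.09 − 196.13 = 234.05

(210.93, 234.05)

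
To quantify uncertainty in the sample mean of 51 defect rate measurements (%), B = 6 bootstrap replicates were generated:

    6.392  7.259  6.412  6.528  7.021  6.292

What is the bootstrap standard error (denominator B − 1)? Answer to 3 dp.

SE* = 0.394

Bootstrap SE is the standard deviation of the 6 replicate means.
Mean of replicates: (6.392 + 7.259 + 6.412 + 6.528 + 7.021 + 6.292) / 6 = 39.9040 / 6 = 6.6507
Sum of squared deviations: (−0.2587)² + (+0.6083)² + (−0.2387)² + (−0.1227)² + (+0.3703)² + (−0.3587)² = 0.7748
Variance = 0.7748 / 5 = 0.1550
SE* = √0.1550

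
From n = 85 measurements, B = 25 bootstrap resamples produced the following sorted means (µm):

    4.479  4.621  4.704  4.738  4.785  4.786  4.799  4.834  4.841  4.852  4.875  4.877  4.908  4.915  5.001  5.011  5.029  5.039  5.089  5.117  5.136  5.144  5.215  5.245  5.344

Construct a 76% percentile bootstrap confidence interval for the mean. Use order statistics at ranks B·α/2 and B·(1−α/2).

α = 0.24; lower rank = 25 × 0.120 = 3; upper rank = 25 × 0.880 = 22.
The 3rd smallest replicate is 4.704; the 22nd is 5.144.

(4.704, 5.144)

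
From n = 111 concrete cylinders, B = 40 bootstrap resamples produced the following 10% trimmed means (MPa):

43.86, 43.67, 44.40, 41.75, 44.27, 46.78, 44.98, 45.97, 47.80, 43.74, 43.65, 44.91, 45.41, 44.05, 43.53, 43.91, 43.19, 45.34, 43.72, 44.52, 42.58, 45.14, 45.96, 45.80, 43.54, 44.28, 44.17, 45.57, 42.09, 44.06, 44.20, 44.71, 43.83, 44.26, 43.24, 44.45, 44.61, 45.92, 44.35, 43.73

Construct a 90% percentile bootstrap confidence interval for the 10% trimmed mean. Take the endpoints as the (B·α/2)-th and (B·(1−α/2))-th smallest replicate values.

Sorted replicates: 41.75, 42.09, 42.58, 43.19, 43.24, 43.53, 43.54, 43.65, 43.67, 43.72, 43.73, 43.74, 43.83, 43.86, 43.91, 44.05, 44.06, 44.17, 44.20, 44.26, 44.27, 44.28, 44.35, 44.40, 44.45, 44.52, 44.61, 44.71, 44.91, 44.98, 45.14, 45.34, 45.41, 45.57, 45.80, 45.92, 45.96, 45.97, 46.78, 47.80
α = 0.10; lower rank = 40 × 0.050 = 2; upper rank = 40 × 0.950 = 38.
The 2nd smallest replicate is 42.09; the 38th is 45.97.

(42.09, 45.97)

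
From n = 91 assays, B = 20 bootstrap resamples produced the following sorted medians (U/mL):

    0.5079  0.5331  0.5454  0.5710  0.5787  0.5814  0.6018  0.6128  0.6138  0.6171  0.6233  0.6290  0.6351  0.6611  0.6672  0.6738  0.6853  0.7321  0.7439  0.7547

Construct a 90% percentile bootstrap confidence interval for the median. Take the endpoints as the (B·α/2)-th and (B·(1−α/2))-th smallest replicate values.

(0.5079, 0.7439)

α = 0.10; lower rank = 20 × 0.050 = 1; upper rank = 20 × 0.950 = 19.
The 1st smallest replicate is 0.5079; the 19th is 0.7439.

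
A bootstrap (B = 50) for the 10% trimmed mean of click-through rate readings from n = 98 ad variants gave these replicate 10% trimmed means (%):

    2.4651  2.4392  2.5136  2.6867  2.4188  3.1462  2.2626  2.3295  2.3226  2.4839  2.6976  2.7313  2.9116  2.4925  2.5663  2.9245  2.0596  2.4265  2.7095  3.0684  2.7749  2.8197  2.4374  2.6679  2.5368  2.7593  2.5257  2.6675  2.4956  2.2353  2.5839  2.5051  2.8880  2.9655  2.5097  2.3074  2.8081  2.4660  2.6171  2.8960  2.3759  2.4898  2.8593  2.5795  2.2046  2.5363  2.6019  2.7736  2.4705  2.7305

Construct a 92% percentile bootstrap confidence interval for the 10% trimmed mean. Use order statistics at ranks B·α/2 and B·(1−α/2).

(2.2046, 2.9655)

Sorted replicates: 2.0596, 2.2046, 2.2353, 2.2626, 2.3074, 2.3226, 2.3295, 2.3759, 2.4188, 2.4265, 2.4374, 2.4392, 2.4651, 2.4660, 2.4705, 2.4839, 2.4898, 2.4925, 2.4956, 2.5051, 2.5097, 2.5136, 2.5257, 2.5363, 2.5368, 2.5663, 2.5795, 2.5839, 2.6019, 2.6171, 2.6675, 2.6679, 2.6867, 2.6976, 2.7095, 2.7305, 2.7313, 2.7593, 2.7736, 2.7749, 2.8081, 2.8197, 2.8593, 2.8880, 2.8960, 2.9116, 2.9245, 2.9655, 3.0684, 3.1462
α = 0.08; lower rank = 50 × 0.040 = 2; upper rank = 50 × 0.960 = 48.
The 2nd smallest replicate is 2.2046; the 48th is 2.9655.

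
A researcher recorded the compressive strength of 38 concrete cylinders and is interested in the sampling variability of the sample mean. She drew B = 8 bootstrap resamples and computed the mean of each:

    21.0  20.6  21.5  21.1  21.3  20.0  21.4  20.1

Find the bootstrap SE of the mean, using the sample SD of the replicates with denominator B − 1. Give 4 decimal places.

Bootstrap SE is the standard deviation of the 8 replicate means.
Mean of replicates: (21.0 + 20.6 + 21.5 + 21.1 + 21.3 + 20.0 + 21.4 + 20.1) / 8 = 167.00000 / 8 = 20.87500
Sum of squared deviations: (+0.12500)² + (−0.27500)² + (+0.62500)² + (+0.22500)² + (+0.42500)² + (−0.87500)² + (+0.52500)² + (−0.77500)² = 2.35500
Variance = 2.35500 / 7 = 0.33643
SE* = √0.33643

SE* = 0.5800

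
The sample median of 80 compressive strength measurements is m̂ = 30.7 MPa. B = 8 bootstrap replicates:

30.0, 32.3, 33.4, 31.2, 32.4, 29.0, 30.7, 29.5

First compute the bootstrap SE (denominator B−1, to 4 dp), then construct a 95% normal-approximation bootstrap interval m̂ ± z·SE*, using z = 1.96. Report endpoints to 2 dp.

(27.67, 33.73)

Mean of replicates = 31.0625; sum of squared deviations = 16.7587; SE* = √(16.7587/7) = 1.5473
Margin = 1.96 × 1.5473 = 3.033
Interval: 30.7 ± 3.033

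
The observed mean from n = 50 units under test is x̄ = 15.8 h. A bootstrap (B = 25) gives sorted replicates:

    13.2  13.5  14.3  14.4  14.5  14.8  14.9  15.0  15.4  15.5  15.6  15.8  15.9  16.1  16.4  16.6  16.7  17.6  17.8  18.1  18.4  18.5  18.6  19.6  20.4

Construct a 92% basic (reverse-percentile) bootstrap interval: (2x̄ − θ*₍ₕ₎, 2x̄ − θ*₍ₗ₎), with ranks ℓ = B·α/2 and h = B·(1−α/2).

(12.0, 18.4)

Percentile endpoints at ranks 1 and 24: θ*₍1₎ = 13.2, θ*₍24₎ = 19.6.
Basic interval reflects these around x̄:
  lower = 2 × 15.8 − 19.6 = 12.0
  upper = 2 × 15.8 − 13.2 = 18.4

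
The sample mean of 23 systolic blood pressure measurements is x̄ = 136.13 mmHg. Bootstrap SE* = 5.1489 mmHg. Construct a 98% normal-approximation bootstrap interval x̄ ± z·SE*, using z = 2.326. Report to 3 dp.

Margin = 2.326 × 5.1489 = 11.9763
Interval: 136.13 ± 11.9763

(124.154, 148.106)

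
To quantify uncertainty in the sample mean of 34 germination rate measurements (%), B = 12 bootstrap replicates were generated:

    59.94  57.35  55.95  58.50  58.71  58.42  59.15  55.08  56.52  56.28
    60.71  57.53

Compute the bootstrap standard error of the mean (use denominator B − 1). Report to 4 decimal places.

Bootstrap SE is the standard deviation of the 12 replicate means.
Mean of replicates: (59.94 + 57.35 + 55.95 + 58.50 + 58.71 + 58.42 + 59.15 + 55.08 + 56.52 + 56.28 + 60.71 + 57.53) / 12 = 694.14000 / 12 = 57.84500
Sum of squared deviations: (+2.09500)² + (−0.49500)² + (−1.89500)² + (+0.65500)² + (+0.86500)² + (+0.57500)² + (+1.30500)² + (−2.76500)² + (−1.32500)² + (−1.56500)² + (+2.86500)² + (−0.31500)² = 31.59350
Variance = 31.59350 / 11 = 2.87214
SE* = √2.87214

SE* = 1.6947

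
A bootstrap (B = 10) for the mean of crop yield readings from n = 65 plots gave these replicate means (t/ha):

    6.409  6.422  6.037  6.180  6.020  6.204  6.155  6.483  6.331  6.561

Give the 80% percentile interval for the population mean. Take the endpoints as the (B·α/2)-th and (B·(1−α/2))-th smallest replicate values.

Sorted replicates: 6.020, 6.037, 6.155, 6.180, 6.204, 6.331, 6.409, 6.422, 6.483, 6.561
α = 0.20; lower rank = 10 × 0.100 = 1; upper rank = 10 × 0.900 = 9.
The 1st smallest replicate is 6.020; the 9th is 6.483.

(6.020, 6.483)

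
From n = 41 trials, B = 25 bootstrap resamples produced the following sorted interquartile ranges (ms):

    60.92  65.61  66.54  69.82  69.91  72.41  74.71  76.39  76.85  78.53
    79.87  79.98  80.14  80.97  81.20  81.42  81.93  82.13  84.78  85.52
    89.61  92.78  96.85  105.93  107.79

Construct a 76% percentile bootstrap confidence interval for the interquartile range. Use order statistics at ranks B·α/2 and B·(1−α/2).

α = 0.24; lower rank = 25 × 0.120 = 3; upper rank = 25 × 0.880 = 22.
The 3rd smallest replicate is 66.54; the 22nd is 92.78.

(66.54, 92.78)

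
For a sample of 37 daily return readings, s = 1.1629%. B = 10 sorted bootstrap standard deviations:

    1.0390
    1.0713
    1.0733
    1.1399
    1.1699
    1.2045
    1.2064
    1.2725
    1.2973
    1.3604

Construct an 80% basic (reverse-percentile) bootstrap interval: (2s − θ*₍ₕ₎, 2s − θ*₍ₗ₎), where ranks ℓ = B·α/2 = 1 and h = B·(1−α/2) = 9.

(1.0285, 1.2868)

Percentile endpoints at ranks 1 and 9: θ*₍1₎ = 1.0390, θ*₍9₎ = 1.2973.
Basic interval reflects these around s:
  lower = 2 × 1.1629 − 1.2973 = 1.0285
  upper = 2 × 1.1629 − 1.0390 = 1.2868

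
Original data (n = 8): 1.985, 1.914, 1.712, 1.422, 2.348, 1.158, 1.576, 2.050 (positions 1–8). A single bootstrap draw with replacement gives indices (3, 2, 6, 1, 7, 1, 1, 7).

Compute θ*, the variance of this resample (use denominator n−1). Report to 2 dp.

θ* = 0.09

Resample values: 1.712, 1.914, 1.158, 1.985, 1.576, 1.985, 1.985, 1.576.
Mean = 1.7364; sum of squared deviations = 0.6035
s² = 0.6035 / 7 = 0.0862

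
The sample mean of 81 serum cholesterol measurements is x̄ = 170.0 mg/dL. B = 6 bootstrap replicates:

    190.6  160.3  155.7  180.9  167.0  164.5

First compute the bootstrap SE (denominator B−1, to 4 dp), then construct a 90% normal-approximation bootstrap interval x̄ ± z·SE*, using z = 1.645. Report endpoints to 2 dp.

Mean of replicates = 169.8333; sum of squared deviations = 880.8333; SE* = √(880.8333/5) = 13.2728
Margin = 1.645 × 13.2728 = 21.834
Interval: 170.0 ± 21.834

(148.17, 191.83)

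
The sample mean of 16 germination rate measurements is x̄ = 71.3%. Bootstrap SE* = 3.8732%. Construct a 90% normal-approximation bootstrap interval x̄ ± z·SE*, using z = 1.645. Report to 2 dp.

Margin = 1.645 × 3.8732 = 6.371
Interval: 71.3 ± 6.371

(64.93, 77.67)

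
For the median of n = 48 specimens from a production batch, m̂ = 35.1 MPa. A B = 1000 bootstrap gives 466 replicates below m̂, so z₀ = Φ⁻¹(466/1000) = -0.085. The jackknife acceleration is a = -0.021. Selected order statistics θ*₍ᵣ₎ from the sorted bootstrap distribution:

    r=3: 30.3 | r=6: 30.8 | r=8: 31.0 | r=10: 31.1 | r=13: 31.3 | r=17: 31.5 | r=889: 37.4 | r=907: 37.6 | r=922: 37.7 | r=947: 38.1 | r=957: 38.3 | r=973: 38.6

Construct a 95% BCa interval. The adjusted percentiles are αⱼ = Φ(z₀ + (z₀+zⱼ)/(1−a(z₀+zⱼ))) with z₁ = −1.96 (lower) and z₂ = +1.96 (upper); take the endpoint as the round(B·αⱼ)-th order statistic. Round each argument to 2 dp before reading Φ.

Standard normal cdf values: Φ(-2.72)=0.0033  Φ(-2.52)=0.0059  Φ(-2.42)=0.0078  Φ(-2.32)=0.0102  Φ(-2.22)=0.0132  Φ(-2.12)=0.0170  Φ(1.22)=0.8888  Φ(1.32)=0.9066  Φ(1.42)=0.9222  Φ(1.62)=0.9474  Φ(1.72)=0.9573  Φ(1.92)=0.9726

(31.3, 38.3)

Lower: z₀ + z₁ = -0.085 + (-1.960) = -2.045; 1 − a(z₀+z₁) = 1 − (-0.021)(-2.045) = 0.9571; argument = -0.085 + (-2.045)/0.9571 = -2.2218 → -2.22.
α₁ = Φ(-2.22) = 0.0132; rank = round(1000 × 0.0132) = 13; θ*₍13₎ = 31.3.
Upper: z₀ + z₂ = 1.875; 1 − a(z₀+z₂) = 1.0394; argument = 1.7190 → 1.72; α₂ = 0.9573; rank = 957; θ*₍957₎ = 38.3.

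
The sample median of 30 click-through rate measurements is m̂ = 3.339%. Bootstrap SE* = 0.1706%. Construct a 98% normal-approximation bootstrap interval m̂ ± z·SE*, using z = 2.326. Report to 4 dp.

Margin = 2.326 × 0.1706 = 0.39682
Interval: 3.339 ± 0.39682

(2.9422, 3.7358)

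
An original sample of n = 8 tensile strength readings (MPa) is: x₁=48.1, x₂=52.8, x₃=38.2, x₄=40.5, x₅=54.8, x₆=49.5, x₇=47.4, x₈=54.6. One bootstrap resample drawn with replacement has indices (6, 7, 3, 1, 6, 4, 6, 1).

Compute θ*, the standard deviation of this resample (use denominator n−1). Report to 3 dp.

Resample values: 49.5, 47.4, 38.2, 48.1, 49.5, 40.5, 49.5, 48.1.
Mean = 46.3500; sum of squared deviations = 137.6400
s² = 137.6400 / 7 = 19.6629
s = √19.6629 = 4.434

θ* = 4.434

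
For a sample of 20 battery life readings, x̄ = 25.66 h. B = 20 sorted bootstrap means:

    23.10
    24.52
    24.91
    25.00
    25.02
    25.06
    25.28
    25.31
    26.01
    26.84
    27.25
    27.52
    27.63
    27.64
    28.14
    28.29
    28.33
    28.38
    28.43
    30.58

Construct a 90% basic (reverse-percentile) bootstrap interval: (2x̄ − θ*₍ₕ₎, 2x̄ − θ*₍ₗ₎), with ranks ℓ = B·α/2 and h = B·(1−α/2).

(22.89, 28.22)

Percentile endpoints at ranks 1 and 19: θ*₍1₎ = 23.10, θ*₍19₎ = 28.43.
Basic interval reflects these around x̄:
  lower = 2 × 25.66 − 28.43 = 22.89
  upper = 2 × 25.66 − 23.10 = 28.22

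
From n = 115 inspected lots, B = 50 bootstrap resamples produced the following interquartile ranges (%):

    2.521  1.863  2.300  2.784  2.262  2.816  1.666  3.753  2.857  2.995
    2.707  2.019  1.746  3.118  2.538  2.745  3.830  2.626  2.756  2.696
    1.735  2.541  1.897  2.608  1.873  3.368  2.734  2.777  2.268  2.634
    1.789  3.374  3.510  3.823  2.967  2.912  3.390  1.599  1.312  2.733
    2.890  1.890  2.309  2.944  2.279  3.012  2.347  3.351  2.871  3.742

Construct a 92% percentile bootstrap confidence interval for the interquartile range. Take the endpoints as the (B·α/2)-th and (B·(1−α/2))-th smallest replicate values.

(1.599, 3.753)

Sorted replicates: 1.312, 1.599, 1.666, 1.735, 1.746, 1.789, 1.863, 1.873, 1.890, 1.897, 2.019, 2.262, 2.268, 2.279, 2.300, 2.309, 2.347, 2.521, 2.538, 2.541, 2.608, 2.626, 2.634, 2.696, 2.707, 2.733, 2.734, 2.745, 2.756, 2.777, 2.784, 2.816, 2.857, 2.871, 2.890, 2.912, 2.944, 2.967, 2.995, 3.012, 3.118, 3.351, 3.368, 3.374, 3.390, 3.510, 3.742, 3.753, 3.823, 3.830
α = 0.08; lower rank = 50 × 0.040 = 2; upper rank = 50 × 0.960 = 48.
The 2nd smallest replicate is 1.599; the 48th is 3.753.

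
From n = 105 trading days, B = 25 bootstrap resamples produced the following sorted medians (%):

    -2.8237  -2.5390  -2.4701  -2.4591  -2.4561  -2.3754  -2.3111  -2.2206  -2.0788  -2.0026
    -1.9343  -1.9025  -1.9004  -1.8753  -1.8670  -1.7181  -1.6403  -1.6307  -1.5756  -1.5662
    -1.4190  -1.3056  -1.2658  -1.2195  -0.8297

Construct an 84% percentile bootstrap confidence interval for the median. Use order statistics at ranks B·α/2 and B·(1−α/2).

α = 0.16; lower rank = 25 × 0.080 = 2; upper rank = 25 × 0.920 = 23.
The 2nd smallest replicate is -2.5390; the 23rd is -1.2658.

(-2.5390, -1.2658)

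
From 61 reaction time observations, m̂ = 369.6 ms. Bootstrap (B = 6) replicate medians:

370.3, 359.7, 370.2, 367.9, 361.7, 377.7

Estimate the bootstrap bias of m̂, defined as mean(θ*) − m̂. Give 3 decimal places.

mean(θ*) = (370.3 + 359.7 + 370.2 + 367.9 + 361.7 + 377.7) / 6 = 367.9167
bias = 367.9167 − 369.6

bias = −1.683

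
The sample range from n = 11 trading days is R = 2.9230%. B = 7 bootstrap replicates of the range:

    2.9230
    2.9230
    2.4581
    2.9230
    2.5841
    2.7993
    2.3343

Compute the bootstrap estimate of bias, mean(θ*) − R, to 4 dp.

mean(θ*) = (2.9230 + 2.9230 + 2.4581 + 2.9230 + 2.5841 + 2.7993 + 2.3343) / 7 = 2.70640
bias = 2.70640 − 2.9230

bias = −0.2166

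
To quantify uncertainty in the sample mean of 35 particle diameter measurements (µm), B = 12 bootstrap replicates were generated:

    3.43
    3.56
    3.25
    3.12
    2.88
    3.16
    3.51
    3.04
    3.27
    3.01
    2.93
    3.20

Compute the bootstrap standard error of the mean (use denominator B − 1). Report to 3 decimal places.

SE* = 0.220

Bootstrap SE is the standard deviation of the 12 replicate means.
Mean of replicates: (3.43 + 3.56 + 3.25 + 3.12 + 2.88 + 3.16 + 3.51 + 3.04 + 3.27 + 3.01 + 2.93 + 3.20) / 12 = 38.3600 / 12 = 3.1967
Sum of squared deviations: (+0.2333)² + (+0.3633)² + (+0.0533)² + (−0.0767)² + (−0.3167)² + (−0.0367)² + (+0.3133)² + (−0.1567)² + (+0.0733)² + (−0.1867)² + (−0.2667)² + (+0.0033)² = 0.5309
Variance = 0.5309 / 11 = 0.0483
SE* = √0.0483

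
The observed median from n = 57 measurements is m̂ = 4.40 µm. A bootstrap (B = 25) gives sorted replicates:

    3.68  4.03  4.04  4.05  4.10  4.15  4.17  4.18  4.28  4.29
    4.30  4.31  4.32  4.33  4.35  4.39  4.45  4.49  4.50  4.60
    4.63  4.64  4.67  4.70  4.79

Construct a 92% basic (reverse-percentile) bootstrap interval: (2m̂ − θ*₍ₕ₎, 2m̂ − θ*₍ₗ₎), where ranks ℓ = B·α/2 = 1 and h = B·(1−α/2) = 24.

(4.10, 5.12)

Percentile endpoints at ranks 1 and 24: θ*₍1₎ = 3.68, θ*₍24₎ = 4.70.
Basic interval reflects these around m̂:
  lower = 2 × 4.40 − 4.70 = 4.10
  upper = 2 × 4.40 − 3.68 = 5.12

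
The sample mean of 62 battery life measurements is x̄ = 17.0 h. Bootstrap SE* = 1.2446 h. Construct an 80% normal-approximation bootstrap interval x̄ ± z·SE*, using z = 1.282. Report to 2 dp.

Margin = 1.282 × 1.2446 = 1.596
Interval: 17.0 ± 1.596

(15.40, 18.60)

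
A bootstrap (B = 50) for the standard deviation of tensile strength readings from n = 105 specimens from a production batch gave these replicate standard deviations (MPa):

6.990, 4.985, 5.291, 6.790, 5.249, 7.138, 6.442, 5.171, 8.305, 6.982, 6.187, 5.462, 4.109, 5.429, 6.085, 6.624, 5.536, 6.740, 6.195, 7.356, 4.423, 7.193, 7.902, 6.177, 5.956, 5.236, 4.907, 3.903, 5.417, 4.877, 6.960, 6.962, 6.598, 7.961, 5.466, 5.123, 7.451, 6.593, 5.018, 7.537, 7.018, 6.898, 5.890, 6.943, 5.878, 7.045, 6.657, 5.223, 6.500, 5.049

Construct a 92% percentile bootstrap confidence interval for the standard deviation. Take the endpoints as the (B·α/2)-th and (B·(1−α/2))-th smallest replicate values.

Sorted replicates: 3.903, 4.109, 4.423, 4.877, 4.907, 4.985, 5.018, 5.049, 5.123, 5.171, 5.223, 5.236, 5.249, 5.291, 5.417, 5.429, 5.462, 5.466, 5.536, 5.878, 5.890, 5.956, 6.085, 6.177, 6.187, 6.195, 6.442, 6.500, 6.593, 6.598, 6.624, 6.657, 6.740, 6.790, 6.898, 6.943, 6.960, 6.962, 6.982, 6.990, 7.018, 7.045, 7.138, 7.193, 7.356, 7.451, 7.537, 7.902, 7.961, 8.305
α = 0.08; lower rank = 50 × 0.040 = 2; upper rank = 50 × 0.960 = 48.
The 2nd smallest replicate is 4.109; the 48th is 7.902.

(4.109, 7.902)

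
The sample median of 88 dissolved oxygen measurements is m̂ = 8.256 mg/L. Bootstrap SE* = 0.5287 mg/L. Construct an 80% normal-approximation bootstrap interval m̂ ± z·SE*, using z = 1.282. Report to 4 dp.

(7.5782, 8.9338)

Margin = 1.282 × 0.5287 = 0.67779
Interval: 8.256 ± 0.67779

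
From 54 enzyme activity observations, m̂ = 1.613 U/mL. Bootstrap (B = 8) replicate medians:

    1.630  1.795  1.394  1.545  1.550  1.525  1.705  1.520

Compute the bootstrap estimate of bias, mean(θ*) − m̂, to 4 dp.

bias = −0.0300

mean(θ*) = (1.630 + 1.795 + 1.394 + 1.545 + 1.550 + 1.525 + 1.705 + 1.520) / 8 = 1.58300
bias = 1.58300 − 1.613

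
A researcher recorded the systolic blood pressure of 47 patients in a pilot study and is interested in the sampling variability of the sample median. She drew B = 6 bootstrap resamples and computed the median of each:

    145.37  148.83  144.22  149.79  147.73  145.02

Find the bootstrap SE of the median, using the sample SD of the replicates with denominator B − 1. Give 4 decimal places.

SE* = 2.2712

Bootstrap SE is the standard deviation of the 6 replicate medians.
Mean of replicates: (145.37 + 148.83 + 144.22 + 149.79 + 147.73 + 145.02) / 6 = 880.96000 / 6 = 146.82667
Sum of squared deviations: (−1.45667)² + (+2.00333)² + (−2.60667)² + (+2.96333)² + (+0.90333)² + (−1.80667)² = 25.79133
Variance = 25.79133 / 5 = 5.15827
SE* = √5.15827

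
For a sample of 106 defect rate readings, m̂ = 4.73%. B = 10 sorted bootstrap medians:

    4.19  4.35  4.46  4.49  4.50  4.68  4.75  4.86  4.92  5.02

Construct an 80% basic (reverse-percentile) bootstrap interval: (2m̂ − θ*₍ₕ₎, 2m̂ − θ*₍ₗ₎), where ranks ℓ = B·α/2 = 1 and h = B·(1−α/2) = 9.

Percentile endpoints at ranks 1 and 9: θ*₍1₎ = 4.19, θ*₍9₎ = 4.92.
Basic interval reflects these around m̂:
  lower = 2 × 4.73 − 4.92 = 4.54
  upper = 2 × 4.73 − 4.19 = 5.27

(4.54, 5.27)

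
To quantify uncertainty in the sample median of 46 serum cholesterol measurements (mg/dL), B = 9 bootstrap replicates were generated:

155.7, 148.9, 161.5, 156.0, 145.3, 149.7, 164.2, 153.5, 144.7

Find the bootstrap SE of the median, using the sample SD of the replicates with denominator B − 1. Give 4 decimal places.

SE* = 6.7954

Bootstrap SE is the standard deviation of the 9 replicate medians.
Mean of replicates: (155.7 + 148.9 + 161.5 + 156.0 + 145.3 + 149.7 + 164.2 + 153.5 + 144.7) / 9 = 1379.50000 / 9 = 153.27778
Sum of squared deviations: (+2.42222)² + (−4.37778)² + (+8.22222)² + (+2.72222)² + (−7.97778)² + (−3.57778)² + (+10.92222)² + (+0.22222)² + (−8.57778)² = 369.41556
Variance = 369.41556 / 8 = 46.17694
SE* = √46.17694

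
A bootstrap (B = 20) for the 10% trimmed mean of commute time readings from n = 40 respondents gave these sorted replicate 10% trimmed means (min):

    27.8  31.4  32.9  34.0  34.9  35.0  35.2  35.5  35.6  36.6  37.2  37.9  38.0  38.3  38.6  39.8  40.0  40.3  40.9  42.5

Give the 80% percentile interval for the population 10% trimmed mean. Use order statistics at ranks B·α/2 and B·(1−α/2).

α = 0.20; lower rank = 20 × 0.100 = 2; upper rank = 20 × 0.900 = 18.
The 2nd smallest replicate is 31.4; the 18th is 40.3.

(31.4, 40.3)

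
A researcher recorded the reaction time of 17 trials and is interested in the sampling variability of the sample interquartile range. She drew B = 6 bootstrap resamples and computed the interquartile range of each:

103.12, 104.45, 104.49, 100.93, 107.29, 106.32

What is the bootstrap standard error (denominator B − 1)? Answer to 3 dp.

Bootstrap SE is the standard deviation of the 6 replicate interquartile ranges.
Mean of replicates: (103.12 + 104.45 + 104.49 + 100.93 + 107.29 + 106.32) / 6 = 626.6000 / 6 = 104.4333
Sum of squared deviations: (−1.3133)² + (+0.0167)² + (+0.0567)² + (−3.5033)² + (+2.8567)² + (+1.8867)² = 25.7217
Variance = 25.7217 / 5 = 5.1443
SE* = √5.1443

SE* = 2.268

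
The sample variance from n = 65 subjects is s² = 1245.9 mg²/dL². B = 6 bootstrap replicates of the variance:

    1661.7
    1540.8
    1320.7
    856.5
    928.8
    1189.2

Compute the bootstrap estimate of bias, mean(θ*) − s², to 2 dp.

mean(θ*) = (1661.7 + 1540.8 + 1320.7 + 856.5 + 928.8 + 1189.2) / 6 = 1249.617
bias = 1249.617 − 1245.9

bias = +3.72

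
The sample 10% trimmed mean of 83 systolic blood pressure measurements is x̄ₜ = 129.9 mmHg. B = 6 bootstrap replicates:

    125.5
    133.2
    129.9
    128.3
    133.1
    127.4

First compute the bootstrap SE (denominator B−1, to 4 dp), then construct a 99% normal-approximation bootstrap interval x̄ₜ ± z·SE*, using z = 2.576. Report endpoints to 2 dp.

(121.87, 137.93)

Mean of replicates = 129.5667; sum of squared deviations = 48.6333; SE* = √(48.6333/5) = 3.1188
Margin = 2.576 × 3.1188 = 8.034
Interval: 129.9 ± 8.034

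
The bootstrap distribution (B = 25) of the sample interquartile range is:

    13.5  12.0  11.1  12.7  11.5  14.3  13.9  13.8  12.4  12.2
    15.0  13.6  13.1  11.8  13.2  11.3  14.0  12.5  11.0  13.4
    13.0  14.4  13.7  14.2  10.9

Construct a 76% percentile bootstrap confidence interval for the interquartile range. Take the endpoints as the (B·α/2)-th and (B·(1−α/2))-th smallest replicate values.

Sorted replicates: 10.9, 11.0, 11.1, 11.3, 11.5, 11.8, 12.0, 12.2, 12.4, 12.5, 12.7, 13.0, 13.1, 13.2, 13.4, 13.5, 13.6, 13.7, 13.8, 13.9, 14.0, 14.2, 14.3, 14.4, 15.0
α = 0.24; lower rank = 25 × 0.120 = 3; upper rank = 25 × 0.880 = 22.
The 3rd smallest replicate is 11.1; the 22nd is 14.2.

(11.1, 14.2)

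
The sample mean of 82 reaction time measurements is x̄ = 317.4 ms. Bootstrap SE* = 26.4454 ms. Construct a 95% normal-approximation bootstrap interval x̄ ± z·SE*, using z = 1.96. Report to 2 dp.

Margin = 1.96 × 26.4454 = 51.833
Interval: 317.4 ± 51.833

(265.57, 369.23)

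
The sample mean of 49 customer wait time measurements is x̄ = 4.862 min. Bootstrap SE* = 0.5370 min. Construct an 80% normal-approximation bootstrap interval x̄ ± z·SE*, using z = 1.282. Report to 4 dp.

Margin = 1.282 × 0.5370 = 0.68843
Interval: 4.862 ± 0.68843

(4.1736, 5.5504)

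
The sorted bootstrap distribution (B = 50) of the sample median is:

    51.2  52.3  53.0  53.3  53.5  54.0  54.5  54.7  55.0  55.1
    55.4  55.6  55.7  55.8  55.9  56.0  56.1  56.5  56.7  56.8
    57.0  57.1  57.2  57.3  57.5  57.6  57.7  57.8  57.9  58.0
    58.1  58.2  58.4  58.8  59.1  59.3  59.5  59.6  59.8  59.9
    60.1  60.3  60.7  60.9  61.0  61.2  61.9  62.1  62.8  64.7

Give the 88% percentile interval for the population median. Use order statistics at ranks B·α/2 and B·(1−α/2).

α = 0.12; lower rank = 50 × 0.060 = 3; upper rank = 50 × 0.940 = 47.
The 3rd smallest replicate is 53.0; the 47th is 61.9.

(53.0, 61.9)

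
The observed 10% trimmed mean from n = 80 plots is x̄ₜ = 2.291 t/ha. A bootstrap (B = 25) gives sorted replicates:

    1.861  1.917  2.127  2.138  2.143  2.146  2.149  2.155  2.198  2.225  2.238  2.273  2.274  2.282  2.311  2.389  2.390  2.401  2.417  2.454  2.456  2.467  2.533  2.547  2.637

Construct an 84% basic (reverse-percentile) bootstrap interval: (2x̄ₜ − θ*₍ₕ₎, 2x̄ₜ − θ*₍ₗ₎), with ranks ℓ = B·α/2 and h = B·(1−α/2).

Percentile endpoints at ranks 2 and 23: θ*₍2₎ = 1.917, θ*₍23₎ = 2.533.
Basic interval reflects these around x̄ₜ:
  lower = 2 × 2.291 − 2.533 = 2.049
  upper = 2 × 2.291 − 1.917 = 2.665

(2.049, 2.665)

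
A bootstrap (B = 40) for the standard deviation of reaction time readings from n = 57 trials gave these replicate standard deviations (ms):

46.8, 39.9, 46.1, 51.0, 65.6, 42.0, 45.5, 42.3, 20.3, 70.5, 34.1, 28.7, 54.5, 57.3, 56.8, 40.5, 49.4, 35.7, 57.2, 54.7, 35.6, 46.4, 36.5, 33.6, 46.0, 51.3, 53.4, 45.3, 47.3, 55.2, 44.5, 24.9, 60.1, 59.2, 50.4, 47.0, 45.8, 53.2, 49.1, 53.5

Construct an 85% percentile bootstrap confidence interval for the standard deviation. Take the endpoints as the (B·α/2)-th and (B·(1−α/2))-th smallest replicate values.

Sorted replicates: 20.3, 24.9, 28.7, 33.6, 34.1, 35.6, 35.7, 36.5, 39.9, 40.5, 42.0, 42.3, 44.5, 45.3, 45.5, 45.8, 46.0, 46.1, 46.4, 46.8, 47.0, 47.3, 49.1, 49.4, 50.4, 51.0, 51.3, 53.2, 53.4, 53.5, 54.5, 54.7, 55.2, 56.8, 57.2, 57.3, 59.2, 60.1, 65.6, 70.5
α = 0.15; lower rank = 40 × 0.075 = 3; upper rank = 40 × 0.925 = 37.
The 3rd smallest replicate is 28.7; the 37th is 59.2.

(28.7, 59.2)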